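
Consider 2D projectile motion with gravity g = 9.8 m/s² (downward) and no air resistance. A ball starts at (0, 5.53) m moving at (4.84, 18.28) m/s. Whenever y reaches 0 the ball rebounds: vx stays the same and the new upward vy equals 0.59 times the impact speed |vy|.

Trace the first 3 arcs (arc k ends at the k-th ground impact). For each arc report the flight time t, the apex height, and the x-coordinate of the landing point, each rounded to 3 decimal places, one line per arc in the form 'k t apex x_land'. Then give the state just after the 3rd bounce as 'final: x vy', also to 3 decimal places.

Arc 1: start y=5.530, vy=18.280 → t=4.012, apex=22.579, x_land=19.418, impact vy=-21.037
  bounce: vy ← 0.59·21.037 = 12.412
Arc 2: start y=0.000, vy=12.412 → t=2.533, apex=7.860, x_land=31.677, impact vy=-12.412
  bounce: vy ← 0.59·12.412 = 7.323
Arc 3: start y=0.000, vy=7.323 → t=1.494, apex=2.736, x_land=38.911, impact vy=-7.323
  bounce: vy ← 0.59·7.323 = 4.321

1 4.012 22.579 19.418
2 2.533 7.860 31.677
3 1.494 2.736 38.911
final: 38.911 4.321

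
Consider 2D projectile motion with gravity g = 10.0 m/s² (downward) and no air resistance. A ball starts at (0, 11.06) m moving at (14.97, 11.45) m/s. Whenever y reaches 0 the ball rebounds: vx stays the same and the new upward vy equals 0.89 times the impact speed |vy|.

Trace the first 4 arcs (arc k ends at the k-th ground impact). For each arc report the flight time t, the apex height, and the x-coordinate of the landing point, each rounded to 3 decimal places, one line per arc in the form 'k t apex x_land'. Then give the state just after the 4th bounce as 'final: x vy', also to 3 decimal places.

1 3.022 17.615 45.239
2 3.341 13.953 95.254
3 2.973 11.052 139.767
4 2.646 8.754 179.384
final: 179.384 11.777

Arc 1: start y=11.060, vy=11.450 → t=3.022, apex=17.615, x_land=45.239, impact vy=-18.770
  bounce: vy ← 0.89·18.770 = 16.705
Arc 2: start y=0.000, vy=16.705 → t=3.341, apex=13.953, x_land=95.254, impact vy=-16.705
  bounce: vy ← 0.89·16.705 = 14.867
Arc 3: start y=0.000, vy=14.867 → t=2.973, apex=11.052, x_land=139.767, impact vy=-14.867
  bounce: vy ← 0.89·14.867 = 13.232
Arc 4: start y=0.000, vy=13.232 → t=2.646, apex=8.754, x_land=179.384, impact vy=-13.232
  bounce: vy ← 0.89·13.232 = 11.777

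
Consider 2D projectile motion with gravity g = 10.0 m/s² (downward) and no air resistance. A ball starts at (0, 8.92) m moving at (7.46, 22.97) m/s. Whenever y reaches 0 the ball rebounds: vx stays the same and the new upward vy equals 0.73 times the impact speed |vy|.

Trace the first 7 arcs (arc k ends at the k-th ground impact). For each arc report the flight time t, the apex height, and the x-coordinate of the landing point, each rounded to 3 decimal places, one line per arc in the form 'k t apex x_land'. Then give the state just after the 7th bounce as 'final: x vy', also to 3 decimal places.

Arc 1: start y=8.920, vy=22.970 → t=4.954, apex=35.301, x_land=36.958, impact vy=-26.571
  bounce: vy ← 0.73·26.571 = 19.397
Arc 2: start y=0.000, vy=19.397 → t=3.879, apex=18.812, x_land=65.898, impact vy=-19.397
  bounce: vy ← 0.73·19.397 = 14.160
Arc 3: start y=0.000, vy=14.160 → t=2.832, apex=10.025, x_land=87.024, impact vy=-14.160
  bounce: vy ← 0.73·14.160 = 10.337
Arc 4: start y=0.000, vy=10.337 → t=2.067, apex=5.342, x_land=102.446, impact vy=-10.337
  bounce: vy ← 0.73·10.337 = 7.546
Arc 5: start y=0.000, vy=7.546 → t=1.509, apex=2.847, x_land=113.704, impact vy=-7.546
  bounce: vy ← 0.73·7.546 = 5.508
Arc 6: start y=0.000, vy=5.508 → t=1.102, apex=1.517, x_land=121.923, impact vy=-5.508
  bounce: vy ← 0.73·5.508 = 4.021
Arc 7: start y=0.000, vy=4.021 → t=0.804, apex=0.808, x_land=127.922, impact vy=-4.021
  bounce: vy ← 0.73·4.021 = 2.935

1 4.954 35.301 36.958
2 3.879 18.812 65.898
3 2.832 10.025 87.024
4 2.067 5.342 102.446
5 1.509 2.847 113.704
6 1.102 1.517 121.923
7 0.804 0.808 127.922
final: 127.922 2.935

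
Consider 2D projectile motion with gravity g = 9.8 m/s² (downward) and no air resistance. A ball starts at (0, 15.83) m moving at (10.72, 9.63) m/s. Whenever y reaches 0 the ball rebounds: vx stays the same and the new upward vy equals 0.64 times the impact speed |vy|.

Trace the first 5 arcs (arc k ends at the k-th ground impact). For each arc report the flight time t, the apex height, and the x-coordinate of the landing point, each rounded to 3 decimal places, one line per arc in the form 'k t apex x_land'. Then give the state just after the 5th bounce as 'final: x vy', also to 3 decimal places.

Arc 1: start y=15.830, vy=9.630 → t=3.031, apex=20.561, x_land=32.494, impact vy=-20.075
  bounce: vy ← 0.64·20.075 = 12.848
Arc 2: start y=0.000, vy=12.848 → t=2.622, apex=8.422, x_land=60.602, impact vy=-12.848
  bounce: vy ← 0.64·12.848 = 8.223
Arc 3: start y=0.000, vy=8.223 → t=1.678, apex=3.450, x_land=78.591, impact vy=-8.223
  bounce: vy ← 0.64·8.223 = 5.263
Arc 4: start y=0.000, vy=5.263 → t=1.074, apex=1.413, x_land=90.104, impact vy=-5.263
  bounce: vy ← 0.64·5.263 = 3.368
Arc 5: start y=0.000, vy=3.368 → t=0.687, apex=0.579, x_land=97.473, impact vy=-3.368
  bounce: vy ← 0.64·3.368 = 2.156

1 3.031 20.561 32.494
2 2.622 8.422 60.602
3 1.678 3.450 78.591
4 1.074 1.413 90.104
5 0.687 0.579 97.473
final: 97.473 2.156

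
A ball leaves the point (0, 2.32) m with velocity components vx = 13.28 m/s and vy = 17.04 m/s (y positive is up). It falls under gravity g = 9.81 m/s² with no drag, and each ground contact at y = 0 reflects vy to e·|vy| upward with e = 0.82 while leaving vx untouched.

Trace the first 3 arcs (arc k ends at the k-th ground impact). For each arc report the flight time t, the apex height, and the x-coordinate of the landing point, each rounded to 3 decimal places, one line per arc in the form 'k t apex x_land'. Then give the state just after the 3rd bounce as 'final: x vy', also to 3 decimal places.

1 3.605 17.119 47.877
2 3.064 11.511 88.565
3 2.512 7.740 121.929
final: 121.929 10.105

Arc 1: start y=2.320, vy=17.040 → t=3.605, apex=17.119, x_land=47.877, impact vy=-18.327
  bounce: vy ← 0.82·18.327 = 15.028
Arc 2: start y=0.000, vy=15.028 → t=3.064, apex=11.511, x_land=88.565, impact vy=-15.028
  bounce: vy ← 0.82·15.028 = 12.323
Arc 3: start y=0.000, vy=12.323 → t=2.512, apex=7.740, x_land=121.929, impact vy=-12.323
  bounce: vy ← 0.82·12.323 = 10.105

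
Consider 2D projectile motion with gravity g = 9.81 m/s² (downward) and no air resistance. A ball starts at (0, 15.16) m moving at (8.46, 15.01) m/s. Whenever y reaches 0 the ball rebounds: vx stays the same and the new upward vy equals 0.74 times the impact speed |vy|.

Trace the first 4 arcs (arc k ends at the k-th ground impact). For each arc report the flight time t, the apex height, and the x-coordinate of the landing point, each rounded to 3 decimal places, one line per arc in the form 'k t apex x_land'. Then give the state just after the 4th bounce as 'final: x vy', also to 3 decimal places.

1 3.861 26.643 32.662
2 3.449 14.590 61.843
3 2.553 7.989 83.437
4 1.889 4.375 99.417
final: 99.417 6.856

Arc 1: start y=15.160, vy=15.010 → t=3.861, apex=26.643, x_land=32.662, impact vy=-22.863
  bounce: vy ← 0.74·22.863 = 16.919
Arc 2: start y=0.000, vy=16.919 → t=3.449, apex=14.590, x_land=61.843, impact vy=-16.919
  bounce: vy ← 0.74·16.919 = 12.520
Arc 3: start y=0.000, vy=12.520 → t=2.553, apex=7.989, x_land=83.437, impact vy=-12.520
  bounce: vy ← 0.74·12.520 = 9.265
Arc 4: start y=0.000, vy=9.265 → t=1.889, apex=4.375, x_land=99.417, impact vy=-9.265
  bounce: vy ← 0.74·9.265 = 6.856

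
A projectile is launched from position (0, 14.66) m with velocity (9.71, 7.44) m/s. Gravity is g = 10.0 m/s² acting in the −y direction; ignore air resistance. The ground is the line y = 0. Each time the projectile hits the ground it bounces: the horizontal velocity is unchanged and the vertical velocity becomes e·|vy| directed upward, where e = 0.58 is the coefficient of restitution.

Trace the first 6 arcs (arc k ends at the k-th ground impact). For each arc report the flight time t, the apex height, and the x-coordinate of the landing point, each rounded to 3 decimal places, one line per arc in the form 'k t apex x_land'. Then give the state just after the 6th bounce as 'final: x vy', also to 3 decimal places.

1 2.611 17.428 25.352
2 2.166 5.863 46.381
3 1.256 1.972 58.578
4 0.729 0.663 65.652
5 0.423 0.223 69.755
6 0.245 0.075 72.134
final: 72.134 0.711

Arc 1: start y=14.660, vy=7.440 → t=2.611, apex=17.428, x_land=25.352, impact vy=-18.670
  bounce: vy ← 0.58·18.670 = 10.828
Arc 2: start y=0.000, vy=10.828 → t=2.166, apex=5.863, x_land=46.381, impact vy=-10.828
  bounce: vy ← 0.58·10.828 = 6.280
Arc 3: start y=0.000, vy=6.280 → t=1.256, apex=1.972, x_land=58.578, impact vy=-6.280
  bounce: vy ← 0.58·6.280 = 3.643
Arc 4: start y=0.000, vy=3.643 → t=0.729, apex=0.663, x_land=65.652, impact vy=-3.643
  bounce: vy ← 0.58·3.643 = 2.113
Arc 5: start y=0.000, vy=2.113 → t=0.423, apex=0.223, x_land=69.755, impact vy=-2.113
  bounce: vy ← 0.58·2.113 = 1.225
Arc 6: start y=0.000, vy=1.225 → t=0.245, apex=0.075, x_land=72.134, impact vy=-1.225
  bounce: vy ← 0.58·1.225 = 0.711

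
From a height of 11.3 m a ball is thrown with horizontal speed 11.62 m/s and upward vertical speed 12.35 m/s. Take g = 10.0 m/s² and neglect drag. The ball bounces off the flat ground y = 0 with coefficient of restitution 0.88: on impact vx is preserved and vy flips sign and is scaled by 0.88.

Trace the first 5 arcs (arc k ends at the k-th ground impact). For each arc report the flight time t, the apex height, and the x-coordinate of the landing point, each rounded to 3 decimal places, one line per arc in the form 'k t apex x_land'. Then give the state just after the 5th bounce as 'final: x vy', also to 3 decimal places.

1 3.181 18.926 36.958
2 3.424 14.656 76.747
3 3.013 11.350 111.762
4 2.652 8.789 142.574
5 2.333 6.806 169.690
final: 169.690 10.267

Arc 1: start y=11.300, vy=12.350 → t=3.181, apex=18.926, x_land=36.958, impact vy=-19.456
  bounce: vy ← 0.88·19.456 = 17.121
Arc 2: start y=0.000, vy=17.121 → t=3.424, apex=14.656, x_land=76.747, impact vy=-17.121
  bounce: vy ← 0.88·17.121 = 15.066
Arc 3: start y=0.000, vy=15.066 → t=3.013, apex=11.350, x_land=111.762, impact vy=-15.066
  bounce: vy ← 0.88·15.066 = 13.258
Arc 4: start y=0.000, vy=13.258 → t=2.652, apex=8.789, x_land=142.574, impact vy=-13.258
  bounce: vy ← 0.88·13.258 = 11.667
Arc 5: start y=0.000, vy=11.667 → t=2.333, apex=6.806, x_land=169.690, impact vy=-11.667
  bounce: vy ← 0.88·11.667 = 10.267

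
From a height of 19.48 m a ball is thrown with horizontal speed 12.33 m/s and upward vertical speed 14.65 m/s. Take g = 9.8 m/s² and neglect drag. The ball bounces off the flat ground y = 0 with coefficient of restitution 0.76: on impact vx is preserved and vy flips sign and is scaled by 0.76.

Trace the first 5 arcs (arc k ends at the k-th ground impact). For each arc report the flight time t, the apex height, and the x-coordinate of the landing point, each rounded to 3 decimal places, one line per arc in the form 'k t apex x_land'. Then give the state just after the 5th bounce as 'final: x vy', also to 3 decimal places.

1 3.987 30.430 49.159
2 3.788 17.576 95.864
3 2.879 10.152 131.359
4 2.188 5.864 158.336
5 1.663 3.387 178.838
final: 178.838 6.192

Arc 1: start y=19.480, vy=14.650 → t=3.987, apex=30.430, x_land=49.159, impact vy=-24.422
  bounce: vy ← 0.76·24.422 = 18.561
Arc 2: start y=0.000, vy=18.561 → t=3.788, apex=17.576, x_land=95.864, impact vy=-18.561
  bounce: vy ← 0.76·18.561 = 14.106
Arc 3: start y=0.000, vy=14.106 → t=2.879, apex=10.152, x_land=131.359, impact vy=-14.106
  bounce: vy ← 0.76·14.106 = 10.721
Arc 4: start y=0.000, vy=10.721 → t=2.188, apex=5.864, x_land=158.336, impact vy=-10.721
  bounce: vy ← 0.76·10.721 = 8.148
Arc 5: start y=0.000, vy=8.148 → t=1.663, apex=3.387, x_land=178.838, impact vy=-8.148
  bounce: vy ← 0.76·8.148 = 6.192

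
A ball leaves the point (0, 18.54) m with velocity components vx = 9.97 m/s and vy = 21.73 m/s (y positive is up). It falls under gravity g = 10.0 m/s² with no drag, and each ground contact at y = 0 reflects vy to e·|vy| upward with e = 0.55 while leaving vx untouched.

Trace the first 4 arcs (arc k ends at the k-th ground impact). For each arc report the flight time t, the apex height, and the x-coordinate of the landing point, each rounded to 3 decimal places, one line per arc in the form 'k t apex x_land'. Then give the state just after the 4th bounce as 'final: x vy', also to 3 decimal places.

Arc 1: start y=18.540, vy=21.730 → t=5.076, apex=42.150, x_land=50.612, impact vy=-29.034
  bounce: vy ← 0.55·29.034 = 15.969
Arc 2: start y=0.000, vy=15.969 → t=3.194, apex=12.750, x_land=82.454, impact vy=-15.969
  bounce: vy ← 0.55·15.969 = 8.783
Arc 3: start y=0.000, vy=8.783 → t=1.757, apex=3.857, x_land=99.967, impact vy=-8.783
  bounce: vy ← 0.55·8.783 = 4.831
Arc 4: start y=0.000, vy=4.831 → t=0.966, apex=1.167, x_land=109.599, impact vy=-4.831
  bounce: vy ← 0.55·4.831 = 2.657

1 5.076 42.150 50.612
2 3.194 12.750 82.454
3 1.757 3.857 99.967
4 0.966 1.167 109.599
final: 109.599 2.657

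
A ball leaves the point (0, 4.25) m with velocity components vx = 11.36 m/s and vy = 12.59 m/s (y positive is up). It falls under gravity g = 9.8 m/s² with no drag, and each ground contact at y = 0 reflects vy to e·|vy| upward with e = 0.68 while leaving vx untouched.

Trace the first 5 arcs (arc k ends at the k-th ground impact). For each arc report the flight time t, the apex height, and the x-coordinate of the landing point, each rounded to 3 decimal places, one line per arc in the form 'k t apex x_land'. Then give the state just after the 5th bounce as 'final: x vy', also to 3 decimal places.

1 2.871 12.337 32.620
2 2.158 5.705 57.134
3 1.467 2.638 73.804
4 0.998 1.220 85.140
5 0.679 0.564 92.848
final: 92.848 2.261

Arc 1: start y=4.250, vy=12.590 → t=2.871, apex=12.337, x_land=32.620, impact vy=-15.550
  bounce: vy ← 0.68·15.550 = 10.574
Arc 2: start y=0.000, vy=10.574 → t=2.158, apex=5.705, x_land=57.134, impact vy=-10.574
  bounce: vy ← 0.68·10.574 = 7.190
Arc 3: start y=0.000, vy=7.190 → t=1.467, apex=2.638, x_land=73.804, impact vy=-7.190
  bounce: vy ← 0.68·7.190 = 4.889
Arc 4: start y=0.000, vy=4.889 → t=0.998, apex=1.220, x_land=85.140, impact vy=-4.889
  bounce: vy ← 0.68·4.889 = 3.325
Arc 5: start y=0.000, vy=3.325 → t=0.679, apex=0.564, x_land=92.848, impact vy=-3.325
  bounce: vy ← 0.68·3.325 = 2.261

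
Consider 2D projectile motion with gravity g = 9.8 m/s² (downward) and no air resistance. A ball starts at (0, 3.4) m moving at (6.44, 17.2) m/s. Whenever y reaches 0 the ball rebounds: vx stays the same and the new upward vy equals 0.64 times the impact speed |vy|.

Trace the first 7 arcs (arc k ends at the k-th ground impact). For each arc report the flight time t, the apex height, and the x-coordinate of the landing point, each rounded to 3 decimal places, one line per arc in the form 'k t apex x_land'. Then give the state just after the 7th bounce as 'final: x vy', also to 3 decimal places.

1 3.698 18.494 23.814
2 2.487 7.575 39.829
3 1.591 3.103 50.078
4 1.019 1.271 56.637
5 0.652 0.521 60.835
6 0.417 0.213 63.522
7 0.267 0.087 65.242
final: 65.242 0.837

Arc 1: start y=3.400, vy=17.200 → t=3.698, apex=18.494, x_land=23.814, impact vy=-19.039
  bounce: vy ← 0.64·19.039 = 12.185
Arc 2: start y=0.000, vy=12.185 → t=2.487, apex=7.575, x_land=39.829, impact vy=-12.185
  bounce: vy ← 0.64·12.185 = 7.798
Arc 3: start y=0.000, vy=7.798 → t=1.591, apex=3.103, x_land=50.078, impact vy=-7.798
  bounce: vy ← 0.64·7.798 = 4.991
Arc 4: start y=0.000, vy=4.991 → t=1.019, apex=1.271, x_land=56.637, impact vy=-4.991
  bounce: vy ← 0.64·4.991 = 3.194
Arc 5: start y=0.000, vy=3.194 → t=0.652, apex=0.521, x_land=60.835, impact vy=-3.194
  bounce: vy ← 0.64·3.194 = 2.044
Arc 6: start y=0.000, vy=2.044 → t=0.417, apex=0.213, x_land=63.522, impact vy=-2.044
  bounce: vy ← 0.64·2.044 = 1.308
Arc 7: start y=0.000, vy=1.308 → t=0.267, apex=0.087, x_land=65.242, impact vy=-1.308
  bounce: vy ← 0.64·1.308 = 0.837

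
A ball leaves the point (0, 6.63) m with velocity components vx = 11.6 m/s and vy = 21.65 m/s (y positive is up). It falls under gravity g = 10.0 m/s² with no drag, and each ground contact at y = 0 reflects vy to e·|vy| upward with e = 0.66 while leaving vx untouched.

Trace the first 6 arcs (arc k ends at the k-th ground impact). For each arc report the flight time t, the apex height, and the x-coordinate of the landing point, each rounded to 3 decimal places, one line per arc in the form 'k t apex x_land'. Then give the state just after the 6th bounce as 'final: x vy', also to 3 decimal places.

Arc 1: start y=6.630, vy=21.650 → t=4.617, apex=30.066, x_land=53.559, impact vy=-24.522
  bounce: vy ← 0.66·24.522 = 16.184
Arc 2: start y=0.000, vy=16.184 → t=3.237, apex=13.097, x_land=91.107, impact vy=-16.184
  bounce: vy ← 0.66·16.184 = 10.682
Arc 3: start y=0.000, vy=10.682 → t=2.136, apex=5.705, x_land=115.889, impact vy=-10.682
  bounce: vy ← 0.66·10.682 = 7.050
Arc 4: start y=0.000, vy=7.050 → t=1.410, apex=2.485, x_land=132.245, impact vy=-7.050
  bounce: vy ← 0.66·7.050 = 4.653
Arc 5: start y=0.000, vy=4.653 → t=0.931, apex=1.083, x_land=143.040, impact vy=-4.653
  bounce: vy ← 0.66·4.653 = 3.071
Arc 6: start y=0.000, vy=3.071 → t=0.614, apex=0.472, x_land=150.164, impact vy=-3.071
  bounce: vy ← 0.66·3.071 = 2.027

1 4.617 30.066 53.559
2 3.237 13.097 91.107
3 2.136 5.705 115.889
4 1.410 2.485 132.245
5 0.931 1.083 143.040
6 0.614 0.472 150.164
final: 150.164 2.027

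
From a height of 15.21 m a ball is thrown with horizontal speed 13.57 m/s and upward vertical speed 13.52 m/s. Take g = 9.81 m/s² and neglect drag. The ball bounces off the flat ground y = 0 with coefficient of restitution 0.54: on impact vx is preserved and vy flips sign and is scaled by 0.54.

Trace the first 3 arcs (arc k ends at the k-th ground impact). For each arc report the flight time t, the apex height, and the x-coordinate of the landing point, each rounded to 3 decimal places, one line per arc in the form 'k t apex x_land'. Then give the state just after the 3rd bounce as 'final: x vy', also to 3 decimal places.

Arc 1: start y=15.210, vy=13.520 → t=3.614, apex=24.527, x_land=49.046, impact vy=-21.937
  bounce: vy ← 0.54·21.937 = 11.846
Arc 2: start y=0.000, vy=11.846 → t=2.415, apex=7.152, x_land=81.818, impact vy=-11.846
  bounce: vy ← 0.54·11.846 = 6.397
Arc 3: start y=0.000, vy=6.397 → t=1.304, apex=2.086, x_land=99.515, impact vy=-6.397
  bounce: vy ← 0.54·6.397 = 3.454

1 3.614 24.527 49.046
2 2.415 7.152 81.818
3 1.304 2.086 99.515
final: 99.515 3.454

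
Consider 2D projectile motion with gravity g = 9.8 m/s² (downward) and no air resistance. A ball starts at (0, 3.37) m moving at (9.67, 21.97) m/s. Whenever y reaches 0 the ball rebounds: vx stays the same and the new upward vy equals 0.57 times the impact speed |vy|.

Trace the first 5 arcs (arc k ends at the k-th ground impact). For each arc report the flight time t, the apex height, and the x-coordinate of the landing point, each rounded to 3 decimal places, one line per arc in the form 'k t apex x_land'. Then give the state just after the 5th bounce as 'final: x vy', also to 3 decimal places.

Arc 1: start y=3.370, vy=21.970 → t=4.632, apex=27.997, x_land=44.793, impact vy=-23.425
  bounce: vy ← 0.57·23.425 = 13.352
Arc 2: start y=0.000, vy=13.352 → t=2.725, apex=9.096, x_land=71.143, impact vy=-13.352
  bounce: vy ← 0.57·13.352 = 7.611
Arc 3: start y=0.000, vy=7.611 → t=1.553, apex=2.955, x_land=86.163, impact vy=-7.611
  bounce: vy ← 0.57·7.611 = 4.338
Arc 4: start y=0.000, vy=4.338 → t=0.885, apex=0.960, x_land=94.724, impact vy=-4.338
  bounce: vy ← 0.57·4.338 = 2.473
Arc 5: start y=0.000, vy=2.473 → t=0.505, apex=0.312, x_land=99.604, impact vy=-2.473
  bounce: vy ← 0.57·2.473 = 1.409

1 4.632 27.997 44.793
2 2.725 9.096 71.143
3 1.553 2.955 86.163
4 0.885 0.960 94.724
5 0.505 0.312 99.604
final: 99.604 1.409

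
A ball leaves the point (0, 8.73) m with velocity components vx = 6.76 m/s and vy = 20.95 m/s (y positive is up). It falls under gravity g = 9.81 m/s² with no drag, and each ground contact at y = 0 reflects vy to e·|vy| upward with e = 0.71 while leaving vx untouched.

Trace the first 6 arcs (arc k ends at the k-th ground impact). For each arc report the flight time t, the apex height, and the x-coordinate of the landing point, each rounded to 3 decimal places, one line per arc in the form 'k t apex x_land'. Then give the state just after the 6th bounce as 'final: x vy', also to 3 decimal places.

Arc 1: start y=8.730, vy=20.950 → t=4.654, apex=31.100, x_land=31.458, impact vy=-24.702
  bounce: vy ← 0.71·24.702 = 17.538
Arc 2: start y=0.000, vy=17.538 → t=3.576, apex=15.678, x_land=55.630, impact vy=-17.538
  bounce: vy ← 0.71·17.538 = 12.452
Arc 3: start y=0.000, vy=12.452 → t=2.539, apex=7.903, x_land=72.791, impact vy=-12.452
  bounce: vy ← 0.71·12.452 = 8.841
Arc 4: start y=0.000, vy=8.841 → t=1.802, apex=3.984, x_land=84.976, impact vy=-8.841
  bounce: vy ← 0.71·8.841 = 6.277
Arc 5: start y=0.000, vy=6.277 → t=1.280, apex=2.008, x_land=93.627, impact vy=-6.277
  bounce: vy ← 0.71·6.277 = 4.457
Arc 6: start y=0.000, vy=4.457 → t=0.909, apex=1.012, x_land=99.769, impact vy=-4.457
  bounce: vy ← 0.71·4.457 = 3.164

1 4.654 31.100 31.458
2 3.576 15.678 55.630
3 2.539 7.903 72.791
4 1.802 3.984 84.976
5 1.280 2.008 93.627
6 0.909 1.012 99.769
final: 99.769 3.164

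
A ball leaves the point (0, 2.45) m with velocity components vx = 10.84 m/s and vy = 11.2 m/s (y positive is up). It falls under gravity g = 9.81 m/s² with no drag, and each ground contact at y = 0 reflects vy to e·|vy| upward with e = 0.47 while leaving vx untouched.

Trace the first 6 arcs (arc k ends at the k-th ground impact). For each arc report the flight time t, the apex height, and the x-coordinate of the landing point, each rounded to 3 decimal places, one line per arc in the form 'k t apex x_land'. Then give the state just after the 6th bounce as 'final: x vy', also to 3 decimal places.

1 2.484 8.843 26.931
2 1.262 1.954 40.613
3 0.593 0.432 47.044
4 0.279 0.095 50.066
5 0.131 0.021 51.487
6 0.062 0.005 52.154
final: 52.154 0.142

Arc 1: start y=2.450, vy=11.200 → t=2.484, apex=8.843, x_land=26.931, impact vy=-13.172
  bounce: vy ← 0.47·13.172 = 6.191
Arc 2: start y=0.000, vy=6.191 → t=1.262, apex=1.954, x_land=40.613, impact vy=-6.191
  bounce: vy ← 0.47·6.191 = 2.910
Arc 3: start y=0.000, vy=2.910 → t=0.593, apex=0.432, x_land=47.044, impact vy=-2.910
  bounce: vy ← 0.47·2.910 = 1.368
Arc 4: start y=0.000, vy=1.368 → t=0.279, apex=0.095, x_land=50.066, impact vy=-1.368
  bounce: vy ← 0.47·1.368 = 0.643
Arc 5: start y=0.000, vy=0.643 → t=0.131, apex=0.021, x_land=51.487, impact vy=-0.643
  bounce: vy ← 0.47·0.643 = 0.302
Arc 6: start y=0.000, vy=0.302 → t=0.062, apex=0.005, x_land=52.154, impact vy=-0.302
  bounce: vy ← 0.47·0.302 = 0.142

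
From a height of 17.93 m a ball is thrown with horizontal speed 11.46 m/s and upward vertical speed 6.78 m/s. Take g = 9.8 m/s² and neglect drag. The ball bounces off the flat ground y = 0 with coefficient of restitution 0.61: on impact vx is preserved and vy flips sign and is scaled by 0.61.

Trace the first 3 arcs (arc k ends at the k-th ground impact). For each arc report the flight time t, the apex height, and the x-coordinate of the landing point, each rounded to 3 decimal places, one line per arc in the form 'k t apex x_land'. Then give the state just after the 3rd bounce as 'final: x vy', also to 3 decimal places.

Arc 1: start y=17.930, vy=6.780 → t=2.726, apex=20.275, x_land=31.240, impact vy=-19.935
  bounce: vy ← 0.61·19.935 = 12.160
Arc 2: start y=0.000, vy=12.160 → t=2.482, apex=7.544, x_land=59.680, impact vy=-12.160
  bounce: vy ← 0.61·12.160 = 7.418
Arc 3: start y=0.000, vy=7.418 → t=1.514, apex=2.807, x_land=77.028, impact vy=-7.418
  bounce: vy ← 0.61·7.418 = 4.525

1 2.726 20.275 31.240
2 2.482 7.544 59.680
3 1.514 2.807 77.028
final: 77.028 4.525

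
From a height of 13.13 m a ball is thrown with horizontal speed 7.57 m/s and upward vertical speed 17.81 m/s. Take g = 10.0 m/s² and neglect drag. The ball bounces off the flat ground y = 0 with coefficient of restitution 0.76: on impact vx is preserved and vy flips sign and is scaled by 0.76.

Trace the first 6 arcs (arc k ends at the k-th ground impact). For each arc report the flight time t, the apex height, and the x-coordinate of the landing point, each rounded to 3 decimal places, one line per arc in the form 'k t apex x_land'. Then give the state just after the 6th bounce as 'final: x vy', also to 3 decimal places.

Arc 1: start y=13.130, vy=17.810 → t=4.189, apex=28.990, x_land=31.710, impact vy=-24.079
  bounce: vy ← 0.76·24.079 = 18.300
Arc 2: start y=0.000, vy=18.300 → t=3.660, apex=16.745, x_land=59.416, impact vy=-18.300
  bounce: vy ← 0.76·18.300 = 13.908
Arc 3: start y=0.000, vy=13.908 → t=2.782, apex=9.672, x_land=80.473, impact vy=-13.908
  bounce: vy ← 0.76·13.908 = 10.570
Arc 4: start y=0.000, vy=10.570 → t=2.114, apex=5.586, x_land=96.476, impact vy=-10.570
  bounce: vy ← 0.76·10.570 = 8.033
Arc 5: start y=0.000, vy=8.033 → t=1.607, apex=3.227, x_land=108.638, impact vy=-8.033
  bounce: vy ← 0.76·8.033 = 6.105
Arc 6: start y=0.000, vy=6.105 → t=1.221, apex=1.864, x_land=117.882, impact vy=-6.105
  bounce: vy ← 0.76·6.105 = 4.640

1 4.189 28.990 31.710
2 3.660 16.745 59.416
3 2.782 9.672 80.473
4 2.114 5.586 96.476
5 1.607 3.227 108.638
6 1.221 1.864 117.882
final: 117.882 4.640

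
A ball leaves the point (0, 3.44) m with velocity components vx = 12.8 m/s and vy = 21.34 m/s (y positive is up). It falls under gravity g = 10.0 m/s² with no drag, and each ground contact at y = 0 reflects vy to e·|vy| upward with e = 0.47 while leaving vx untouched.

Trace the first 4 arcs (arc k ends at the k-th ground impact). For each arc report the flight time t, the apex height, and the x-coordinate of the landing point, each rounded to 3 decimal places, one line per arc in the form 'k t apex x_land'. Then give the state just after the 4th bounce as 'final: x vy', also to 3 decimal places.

Arc 1: start y=3.440, vy=21.340 → t=4.424, apex=26.210, x_land=56.621, impact vy=-22.895
  bounce: vy ← 0.47·22.895 = 10.761
Arc 2: start y=0.000, vy=10.761 → t=2.152, apex=5.790, x_land=84.169, impact vy=-10.761
  bounce: vy ← 0.47·10.761 = 5.058
Arc 3: start y=0.000, vy=5.058 → t=1.012, apex=1.279, x_land=97.116, impact vy=-5.058
  bounce: vy ← 0.47·5.058 = 2.377
Arc 4: start y=0.000, vy=2.377 → t=0.475, apex=0.283, x_land=103.202, impact vy=-2.377
  bounce: vy ← 0.47·2.377 = 1.117

1 4.424 26.210 56.621
2 2.152 5.790 84.169
3 1.012 1.279 97.116
4 0.475 0.283 103.202
final: 103.202 1.117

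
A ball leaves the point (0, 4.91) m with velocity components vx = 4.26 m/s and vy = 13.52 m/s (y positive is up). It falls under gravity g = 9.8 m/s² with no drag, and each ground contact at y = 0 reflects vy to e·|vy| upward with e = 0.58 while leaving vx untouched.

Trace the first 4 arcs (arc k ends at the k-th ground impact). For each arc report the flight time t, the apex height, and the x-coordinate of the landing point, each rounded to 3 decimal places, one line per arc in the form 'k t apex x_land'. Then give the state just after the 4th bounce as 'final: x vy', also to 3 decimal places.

1 3.084 14.236 13.138
2 1.977 4.789 21.561
3 1.147 1.611 26.446
4 0.665 0.542 29.280
final: 29.280 1.890

Arc 1: start y=4.910, vy=13.520 → t=3.084, apex=14.236, x_land=13.138, impact vy=-16.704
  bounce: vy ← 0.58·16.704 = 9.688
Arc 2: start y=0.000, vy=9.688 → t=1.977, apex=4.789, x_land=21.561, impact vy=-9.688
  bounce: vy ← 0.58·9.688 = 5.619
Arc 3: start y=0.000, vy=5.619 → t=1.147, apex=1.611, x_land=26.446, impact vy=-5.619
  bounce: vy ← 0.58·5.619 = 3.259
Arc 4: start y=0.000, vy=3.259 → t=0.665, apex=0.542, x_land=29.280, impact vy=-3.259
  bounce: vy ← 0.58·3.259 = 1.890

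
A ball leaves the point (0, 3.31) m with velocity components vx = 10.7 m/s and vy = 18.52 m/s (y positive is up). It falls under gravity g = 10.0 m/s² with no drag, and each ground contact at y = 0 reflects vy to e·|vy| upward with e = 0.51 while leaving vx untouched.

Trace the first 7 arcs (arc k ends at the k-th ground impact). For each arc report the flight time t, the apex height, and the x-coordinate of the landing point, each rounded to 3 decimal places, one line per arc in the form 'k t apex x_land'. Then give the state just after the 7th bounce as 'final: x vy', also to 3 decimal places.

1 3.875 20.460 41.461
2 2.063 5.322 63.538
3 1.052 1.384 74.798
4 0.537 0.360 80.540
5 0.274 0.094 83.469
6 0.140 0.024 84.962
7 0.071 0.006 85.724
final: 85.724 0.182

Arc 1: start y=3.310, vy=18.520 → t=3.875, apex=20.460, x_land=41.461, impact vy=-20.228
  bounce: vy ← 0.51·20.228 = 10.317
Arc 2: start y=0.000, vy=10.317 → t=2.063, apex=5.322, x_land=63.538, impact vy=-10.317
  bounce: vy ← 0.51·10.317 = 5.261
Arc 3: start y=0.000, vy=5.261 → t=1.052, apex=1.384, x_land=74.798, impact vy=-5.261
  bounce: vy ← 0.51·5.261 = 2.683
Arc 4: start y=0.000, vy=2.683 → t=0.537, apex=0.360, x_land=80.540, impact vy=-2.683
  bounce: vy ← 0.51·2.683 = 1.368
Arc 5: start y=0.000, vy=1.368 → t=0.274, apex=0.094, x_land=83.469, impact vy=-1.368
  bounce: vy ← 0.51·1.368 = 0.698
Arc 6: start y=0.000, vy=0.698 → t=0.140, apex=0.024, x_land=84.962, impact vy=-0.698
  bounce: vy ← 0.51·0.698 = 0.356
Arc 7: start y=0.000, vy=0.356 → t=0.071, apex=0.006, x_land=85.724, impact vy=-0.356
  bounce: vy ← 0.51·0.356 = 0.182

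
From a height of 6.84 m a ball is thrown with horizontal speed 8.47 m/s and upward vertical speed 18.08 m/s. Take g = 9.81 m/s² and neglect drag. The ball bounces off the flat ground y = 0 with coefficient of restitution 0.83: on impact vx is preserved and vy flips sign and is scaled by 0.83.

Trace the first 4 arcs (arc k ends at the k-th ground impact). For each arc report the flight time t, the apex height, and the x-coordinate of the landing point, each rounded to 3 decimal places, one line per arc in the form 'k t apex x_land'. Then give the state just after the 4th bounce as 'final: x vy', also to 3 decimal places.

Arc 1: start y=6.840, vy=18.080 → t=4.032, apex=23.501, x_land=34.150, impact vy=-21.473
  bounce: vy ← 0.83·21.473 = 17.823
Arc 2: start y=0.000, vy=17.823 → t=3.634, apex=16.190, x_land=64.926, impact vy=-17.823
  bounce: vy ← 0.83·17.823 = 14.793
Arc 3: start y=0.000, vy=14.793 → t=3.016, apex=11.153, x_land=90.471, impact vy=-14.793
  bounce: vy ← 0.83·14.793 = 12.278
Arc 4: start y=0.000, vy=12.278 → t=2.503, apex=7.683, x_land=111.672, impact vy=-12.278
  bounce: vy ← 0.83·12.278 = 10.191

1 4.032 23.501 34.150
2 3.634 16.190 64.926
3 3.016 11.153 90.471
4 2.503 7.683 111.672
final: 111.672 10.191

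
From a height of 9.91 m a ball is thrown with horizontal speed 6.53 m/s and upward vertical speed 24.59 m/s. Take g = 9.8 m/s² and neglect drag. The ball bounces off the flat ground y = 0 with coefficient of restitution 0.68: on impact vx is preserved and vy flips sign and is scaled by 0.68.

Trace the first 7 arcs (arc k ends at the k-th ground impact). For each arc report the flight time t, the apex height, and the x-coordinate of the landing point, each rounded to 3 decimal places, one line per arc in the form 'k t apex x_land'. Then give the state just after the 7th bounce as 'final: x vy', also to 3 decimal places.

Arc 1: start y=9.910, vy=24.590 → t=5.393, apex=40.760, x_land=35.219, impact vy=-28.265
  bounce: vy ← 0.68·28.265 = 19.220
Arc 2: start y=0.000, vy=19.220 → t=3.922, apex=18.848, x_land=60.832, impact vy=-19.220
  bounce: vy ← 0.68·19.220 = 13.070
Arc 3: start y=0.000, vy=13.070 → t=2.667, apex=8.715, x_land=78.250, impact vy=-13.070
  bounce: vy ← 0.68·13.070 = 8.887
Arc 4: start y=0.000, vy=8.887 → t=1.814, apex=4.030, x_land=90.094, impact vy=-8.887
  bounce: vy ← 0.68·8.887 = 6.043
Arc 5: start y=0.000, vy=6.043 → t=1.233, apex=1.863, x_land=98.147, impact vy=-6.043
  bounce: vy ← 0.68·6.043 = 4.110
Arc 6: start y=0.000, vy=4.110 → t=0.839, apex=0.862, x_land=103.624, impact vy=-4.110
  bounce: vy ← 0.68·4.110 = 2.794
Arc 7: start y=0.000, vy=2.794 → t=0.570, apex=0.398, x_land=107.348, impact vy=-2.794
  bounce: vy ← 0.68·2.794 = 1.900

1 5.393 40.760 35.219
2 3.922 18.848 60.832
3 2.667 8.715 78.250
4 1.814 4.030 90.094
5 1.233 1.863 98.147
6 0.839 0.862 103.624
7 0.570 0.398 107.348
final: 107.348 1.900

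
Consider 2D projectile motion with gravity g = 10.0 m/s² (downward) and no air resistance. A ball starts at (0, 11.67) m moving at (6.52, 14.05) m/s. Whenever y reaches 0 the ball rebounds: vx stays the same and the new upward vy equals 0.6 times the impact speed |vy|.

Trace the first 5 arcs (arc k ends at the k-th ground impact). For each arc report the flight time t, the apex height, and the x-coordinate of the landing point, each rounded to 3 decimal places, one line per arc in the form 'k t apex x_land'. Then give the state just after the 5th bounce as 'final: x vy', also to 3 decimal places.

1 3.481 21.540 22.693
2 2.491 7.754 38.933
3 1.494 2.792 48.676
4 0.897 1.005 54.522
5 0.538 0.362 58.030
final: 58.030 1.614

Arc 1: start y=11.670, vy=14.050 → t=3.481, apex=21.540, x_land=22.693, impact vy=-20.756
  bounce: vy ← 0.6·20.756 = 12.453
Arc 2: start y=0.000, vy=12.453 → t=2.491, apex=7.754, x_land=38.933, impact vy=-12.453
  bounce: vy ← 0.6·12.453 = 7.472
Arc 3: start y=0.000, vy=7.472 → t=1.494, apex=2.792, x_land=48.676, impact vy=-7.472
  bounce: vy ← 0.6·7.472 = 4.483
Arc 4: start y=0.000, vy=4.483 → t=0.897, apex=1.005, x_land=54.522, impact vy=-4.483
  bounce: vy ← 0.6·4.483 = 2.690
Arc 5: start y=0.000, vy=2.690 → t=0.538, apex=0.362, x_land=58.030, impact vy=-2.690
  bounce: vy ← 0.6·2.690 = 1.614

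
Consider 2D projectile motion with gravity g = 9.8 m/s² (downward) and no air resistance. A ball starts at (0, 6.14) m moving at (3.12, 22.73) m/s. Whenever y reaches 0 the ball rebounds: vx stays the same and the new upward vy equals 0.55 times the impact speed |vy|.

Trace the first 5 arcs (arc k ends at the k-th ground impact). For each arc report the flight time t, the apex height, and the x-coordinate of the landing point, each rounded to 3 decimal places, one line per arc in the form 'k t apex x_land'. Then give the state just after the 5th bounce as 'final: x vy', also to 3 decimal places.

1 4.895 32.500 15.272
2 2.833 9.831 24.110
3 1.558 2.974 28.972
4 0.857 0.900 31.645
5 0.471 0.272 33.116
final: 33.116 1.270

Arc 1: start y=6.140, vy=22.730 → t=4.895, apex=32.500, x_land=15.272, impact vy=-25.239
  bounce: vy ← 0.55·25.239 = 13.881
Arc 2: start y=0.000, vy=13.881 → t=2.833, apex=9.831, x_land=24.110, impact vy=-13.881
  bounce: vy ← 0.55·13.881 = 7.635
Arc 3: start y=0.000, vy=7.635 → t=1.558, apex=2.974, x_land=28.972, impact vy=-7.635
  bounce: vy ← 0.55·7.635 = 4.199
Arc 4: start y=0.000, vy=4.199 → t=0.857, apex=0.900, x_land=31.645, impact vy=-4.199
  bounce: vy ← 0.55·4.199 = 2.310
Arc 5: start y=0.000, vy=2.310 → t=0.471, apex=0.272, x_land=33.116, impact vy=-2.310
  bounce: vy ← 0.55·2.310 = 1.270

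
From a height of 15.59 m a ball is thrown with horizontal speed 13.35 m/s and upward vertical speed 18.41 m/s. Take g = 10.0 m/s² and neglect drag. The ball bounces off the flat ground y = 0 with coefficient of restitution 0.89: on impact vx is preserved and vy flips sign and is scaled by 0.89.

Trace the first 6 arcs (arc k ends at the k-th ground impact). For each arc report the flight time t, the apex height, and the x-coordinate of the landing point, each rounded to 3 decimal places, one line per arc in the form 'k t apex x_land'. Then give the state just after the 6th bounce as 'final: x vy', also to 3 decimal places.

1 4.392 32.536 58.632
2 4.541 25.772 119.250
3 4.041 20.414 173.200
4 3.597 16.170 221.216
5 3.201 12.808 263.949
6 2.849 10.145 301.982
final: 301.982 12.678

Arc 1: start y=15.590, vy=18.410 → t=4.392, apex=32.536, x_land=58.632, impact vy=-25.509
  bounce: vy ← 0.89·25.509 = 22.703
Arc 2: start y=0.000, vy=22.703 → t=4.541, apex=25.772, x_land=119.250, impact vy=-22.703
  bounce: vy ← 0.89·22.703 = 20.206
Arc 3: start y=0.000, vy=20.206 → t=4.041, apex=20.414, x_land=173.200, impact vy=-20.206
  bounce: vy ← 0.89·20.206 = 17.983
Arc 4: start y=0.000, vy=17.983 → t=3.597, apex=16.170, x_land=221.216, impact vy=-17.983
  bounce: vy ← 0.89·17.983 = 16.005
Arc 5: start y=0.000, vy=16.005 → t=3.201, apex=12.808, x_land=263.949, impact vy=-16.005
  bounce: vy ← 0.89·16.005 = 14.245
Arc 6: start y=0.000, vy=14.245 → t=2.849, apex=10.145, x_land=301.982, impact vy=-14.245
  bounce: vy ← 0.89·14.245 = 12.678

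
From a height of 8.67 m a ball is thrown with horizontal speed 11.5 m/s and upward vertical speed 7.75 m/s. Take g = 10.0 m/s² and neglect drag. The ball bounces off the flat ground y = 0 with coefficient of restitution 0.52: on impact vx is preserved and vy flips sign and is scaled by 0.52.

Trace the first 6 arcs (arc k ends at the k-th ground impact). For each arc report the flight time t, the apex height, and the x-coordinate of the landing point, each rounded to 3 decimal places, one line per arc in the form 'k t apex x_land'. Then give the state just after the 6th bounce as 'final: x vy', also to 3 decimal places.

1 2.303 11.673 26.484
2 1.589 3.156 44.758
3 0.826 0.853 54.261
4 0.430 0.231 59.202
5 0.223 0.062 61.772
6 0.116 0.017 63.108
final: 63.108 0.302

Arc 1: start y=8.670, vy=7.750 → t=2.303, apex=11.673, x_land=26.484, impact vy=-15.279
  bounce: vy ← 0.52·15.279 = 7.945
Arc 2: start y=0.000, vy=7.945 → t=1.589, apex=3.156, x_land=44.758, impact vy=-7.945
  bounce: vy ← 0.52·7.945 = 4.132
Arc 3: start y=0.000, vy=4.132 → t=0.826, apex=0.853, x_land=54.261, impact vy=-4.132
  bounce: vy ← 0.52·4.132 = 2.148
Arc 4: start y=0.000, vy=2.148 → t=0.430, apex=0.231, x_land=59.202, impact vy=-2.148
  bounce: vy ← 0.52·2.148 = 1.117
Arc 5: start y=0.000, vy=1.117 → t=0.223, apex=0.062, x_land=61.772, impact vy=-1.117
  bounce: vy ← 0.52·1.117 = 0.581
Arc 6: start y=0.000, vy=0.581 → t=0.116, apex=0.017, x_land=63.108, impact vy=-0.581
  bounce: vy ← 0.52·0.581 = 0.302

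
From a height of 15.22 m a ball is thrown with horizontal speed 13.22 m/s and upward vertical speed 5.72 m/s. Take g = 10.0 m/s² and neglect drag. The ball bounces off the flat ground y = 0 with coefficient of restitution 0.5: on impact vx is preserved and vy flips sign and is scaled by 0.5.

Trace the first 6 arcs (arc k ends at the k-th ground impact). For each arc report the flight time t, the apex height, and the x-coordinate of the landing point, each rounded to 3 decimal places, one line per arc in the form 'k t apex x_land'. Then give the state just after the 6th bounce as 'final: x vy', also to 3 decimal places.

1 2.408 16.856 31.835
2 1.836 4.214 56.108
3 0.918 1.053 68.244
4 0.459 0.263 74.312
5 0.230 0.066 77.347
6 0.115 0.016 78.864
final: 78.864 0.287

Arc 1: start y=15.220, vy=5.720 → t=2.408, apex=16.856, x_land=31.835, impact vy=-18.361
  bounce: vy ← 0.5·18.361 = 9.180
Arc 2: start y=0.000, vy=9.180 → t=1.836, apex=4.214, x_land=56.108, impact vy=-9.180
  bounce: vy ← 0.5·9.180 = 4.590
Arc 3: start y=0.000, vy=4.590 → t=0.918, apex=1.053, x_land=68.244, impact vy=-4.590
  bounce: vy ← 0.5·4.590 = 2.295
Arc 4: start y=0.000, vy=2.295 → t=0.459, apex=0.263, x_land=74.312, impact vy=-2.295
  bounce: vy ← 0.5·2.295 = 1.148
Arc 5: start y=0.000, vy=1.148 → t=0.230, apex=0.066, x_land=77.347, impact vy=-1.148
  bounce: vy ← 0.5·1.148 = 0.574
Arc 6: start y=0.000, vy=0.574 → t=0.115, apex=0.016, x_land=78.864, impact vy=-0.574
  bounce: vy ← 0.5·0.574 = 0.287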